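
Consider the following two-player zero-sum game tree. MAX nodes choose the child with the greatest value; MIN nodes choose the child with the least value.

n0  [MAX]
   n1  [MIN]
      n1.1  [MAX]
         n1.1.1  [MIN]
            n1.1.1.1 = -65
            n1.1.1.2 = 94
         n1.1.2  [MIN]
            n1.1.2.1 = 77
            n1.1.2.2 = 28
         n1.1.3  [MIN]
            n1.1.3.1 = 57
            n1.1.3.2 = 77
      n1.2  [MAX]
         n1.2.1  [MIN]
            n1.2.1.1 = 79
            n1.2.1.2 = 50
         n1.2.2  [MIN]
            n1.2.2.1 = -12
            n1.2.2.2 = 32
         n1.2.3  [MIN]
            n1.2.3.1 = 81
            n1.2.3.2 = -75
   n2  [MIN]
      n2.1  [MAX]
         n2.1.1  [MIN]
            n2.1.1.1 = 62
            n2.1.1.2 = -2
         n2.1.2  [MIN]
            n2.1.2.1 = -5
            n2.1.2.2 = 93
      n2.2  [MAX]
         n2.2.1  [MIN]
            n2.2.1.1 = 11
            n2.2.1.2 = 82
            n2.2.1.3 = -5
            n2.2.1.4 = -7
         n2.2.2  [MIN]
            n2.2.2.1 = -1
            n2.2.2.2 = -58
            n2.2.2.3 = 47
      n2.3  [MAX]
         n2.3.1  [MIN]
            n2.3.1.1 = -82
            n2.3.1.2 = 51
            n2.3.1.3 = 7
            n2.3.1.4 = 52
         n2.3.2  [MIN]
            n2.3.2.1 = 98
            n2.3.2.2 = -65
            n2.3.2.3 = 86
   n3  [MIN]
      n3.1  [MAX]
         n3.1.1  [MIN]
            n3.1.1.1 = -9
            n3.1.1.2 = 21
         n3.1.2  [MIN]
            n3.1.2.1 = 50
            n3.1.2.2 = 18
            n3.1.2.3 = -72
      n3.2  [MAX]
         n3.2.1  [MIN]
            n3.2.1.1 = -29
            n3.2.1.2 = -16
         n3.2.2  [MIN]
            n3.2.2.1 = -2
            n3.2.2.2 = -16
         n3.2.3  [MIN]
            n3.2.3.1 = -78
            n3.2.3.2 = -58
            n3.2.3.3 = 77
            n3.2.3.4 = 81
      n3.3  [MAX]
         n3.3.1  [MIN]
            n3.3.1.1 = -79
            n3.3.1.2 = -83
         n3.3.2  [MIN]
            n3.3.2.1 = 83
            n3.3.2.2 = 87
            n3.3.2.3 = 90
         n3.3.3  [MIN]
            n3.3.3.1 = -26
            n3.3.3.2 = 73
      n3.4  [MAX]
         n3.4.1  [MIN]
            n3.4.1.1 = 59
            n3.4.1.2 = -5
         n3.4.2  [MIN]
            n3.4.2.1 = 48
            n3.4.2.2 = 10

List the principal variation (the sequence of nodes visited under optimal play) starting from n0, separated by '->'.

n0 -> n1 -> n1.2 -> n1.2.1 -> n1.2.1.2

n1.1.1 (MIN): min(-65, 94) = -65
n1.1.2 (MIN): min(77, 28) = 28
n1.1.3 (MIN): min(57, 77) = 57
n1.1 (MAX): max(-65, 28, 57) = 57
n1.2.1 (MIN): min(79, 50) = 50
n1.2.2 (MIN): min(-12, 32) = -12
n1.2.3 (MIN): min(81, -75) = -75
n1.2 (MAX): max(50, -12, -75) = 50
n1 (MIN): min(57, 50) = 50
n2.1.1 (MIN): min(62, -2) = -2
n2.1.2 (MIN): min(-5, 93) = -5
n2.1 (MAX): max(-2, -5) = -2
n2.2.1 (MIN): min(11, 82, -5, -7) = -7
n2.2.2 (MIN): min(-1, -58, 47) = -58
n2.2 (MAX): max(-7, -58) = -7
n2.3.1 (MIN): min(-82, 51, 7, 52) = -82
n2.3.2 (MIN): min(98, -65, 86) = -65
n2.3 (MAX): max(-82, -65) = -65
n2 (MIN): min(-2, -7, -65) = -65
n3.1.1 (MIN): min(-9, 21) = -9
n3.1.2 (MIN): min(50, 18, -72) = -72
n3.1 (MAX): max(-9, -72) = -9
n3.2.1 (MIN): min(-29, -16) = -29
n3.2.2 (MIN): min(-2, -16) = -16
n3.2.3 (MIN): min(-78, -58, 77, 81) = -78
n3.2 (MAX): max(-29, -16, -78) = -16
n3.3.1 (MIN): min(-79, -83) = -83
n3.3.2 (MIN): min(83, 87, 90) = 83
n3.3.3 (MIN): min(-26, 73) = -26
n3.3 (MAX): max(-83, 83, -26) = 83
n3.4.1 (MIN): min(59, -5) = -5
n3.4.2 (MIN): min(48, 10) = 10
n3.4 (MAX): max(-5, 10) = 10
n3 (MIN): min(-9, -16, 83, 10) = -16
n0 (MAX): max(50, -65, -16) = 50
At n0, MAX picks n1 (highest: 50).
At n1, MIN picks n1.2 (lowest: 50).
At n1.2, MAX picks n1.2.1 (highest: 50).
At n1.2.1, MIN picks n1.2.1.2 (lowest: 50).
Terminal value 50.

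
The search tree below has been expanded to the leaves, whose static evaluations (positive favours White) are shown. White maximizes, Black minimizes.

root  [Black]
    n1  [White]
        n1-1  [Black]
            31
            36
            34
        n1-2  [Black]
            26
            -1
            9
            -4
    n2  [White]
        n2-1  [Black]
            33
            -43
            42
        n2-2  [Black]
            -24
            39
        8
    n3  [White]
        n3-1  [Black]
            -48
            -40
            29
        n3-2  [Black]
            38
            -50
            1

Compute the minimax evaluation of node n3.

n3-1 (Black): min(-48, -40, 29) = -48
n3-2 (Black): min(38, -50, 1) = -50
n3 (White): max(-48, -50) = -48

-48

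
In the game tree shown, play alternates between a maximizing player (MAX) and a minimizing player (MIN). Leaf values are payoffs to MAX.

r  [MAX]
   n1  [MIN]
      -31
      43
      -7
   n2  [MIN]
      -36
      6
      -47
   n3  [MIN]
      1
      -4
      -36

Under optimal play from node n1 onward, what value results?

n1 (MIN): min(-31, 43, -7) = -31

-31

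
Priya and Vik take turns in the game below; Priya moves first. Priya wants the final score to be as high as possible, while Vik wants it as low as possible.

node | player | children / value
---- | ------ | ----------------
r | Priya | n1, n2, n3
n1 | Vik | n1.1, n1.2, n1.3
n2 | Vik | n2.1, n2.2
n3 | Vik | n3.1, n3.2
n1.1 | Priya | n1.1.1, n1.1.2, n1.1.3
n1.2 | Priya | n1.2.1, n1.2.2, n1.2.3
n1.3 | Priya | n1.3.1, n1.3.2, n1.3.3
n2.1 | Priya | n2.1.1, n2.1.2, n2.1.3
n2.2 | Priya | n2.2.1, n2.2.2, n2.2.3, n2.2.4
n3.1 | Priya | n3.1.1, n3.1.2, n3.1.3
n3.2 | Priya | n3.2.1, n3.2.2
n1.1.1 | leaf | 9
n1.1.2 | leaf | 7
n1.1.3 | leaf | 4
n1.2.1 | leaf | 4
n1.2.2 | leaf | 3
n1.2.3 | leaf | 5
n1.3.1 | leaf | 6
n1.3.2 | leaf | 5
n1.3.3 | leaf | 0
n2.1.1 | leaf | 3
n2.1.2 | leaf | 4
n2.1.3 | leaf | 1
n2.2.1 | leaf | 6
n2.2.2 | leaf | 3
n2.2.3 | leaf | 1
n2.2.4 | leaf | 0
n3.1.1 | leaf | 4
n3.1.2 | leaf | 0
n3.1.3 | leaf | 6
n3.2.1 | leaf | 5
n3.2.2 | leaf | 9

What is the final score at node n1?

n1.1 (Priya): max(9, 7, 4) = 9
n1.2 (Priya): max(4, 3, 5) = 5
n1.3 (Priya): max(6, 5, 0) = 6
n1 (Vik): min(9, 5, 6) = 5

5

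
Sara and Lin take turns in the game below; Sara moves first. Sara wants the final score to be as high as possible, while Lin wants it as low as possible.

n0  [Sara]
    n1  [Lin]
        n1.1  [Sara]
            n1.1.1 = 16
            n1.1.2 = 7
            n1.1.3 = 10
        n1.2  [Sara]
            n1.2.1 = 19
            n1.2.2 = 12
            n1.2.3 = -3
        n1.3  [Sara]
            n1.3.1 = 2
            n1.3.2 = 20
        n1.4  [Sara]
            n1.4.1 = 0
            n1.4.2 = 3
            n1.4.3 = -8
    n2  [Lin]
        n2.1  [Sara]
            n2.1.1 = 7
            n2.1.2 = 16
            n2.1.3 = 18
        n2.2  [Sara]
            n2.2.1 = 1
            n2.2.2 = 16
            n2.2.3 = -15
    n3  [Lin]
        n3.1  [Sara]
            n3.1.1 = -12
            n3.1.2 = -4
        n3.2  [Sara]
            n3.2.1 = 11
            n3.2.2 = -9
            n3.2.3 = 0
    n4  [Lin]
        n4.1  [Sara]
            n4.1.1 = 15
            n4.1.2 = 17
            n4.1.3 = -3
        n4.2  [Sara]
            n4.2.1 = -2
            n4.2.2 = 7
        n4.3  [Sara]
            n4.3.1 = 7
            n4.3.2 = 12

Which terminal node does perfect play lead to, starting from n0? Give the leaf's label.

n1.1 (Sara): max(16, 7, 10) = 16
n1.2 (Sara): max(19, 12, -3) = 19
n1.3 (Sara): max(2, 20) = 20
n1.4 (Sara): max(0, 3, -8) = 3
n1 (Lin): min(16, 19, 20, 3) = 3
n2.1 (Sara): max(7, 16, 18) = 18
n2.2 (Sara): max(1, 16, -15) = 16
n2 (Lin): min(18, 16) = 16
n3.1 (Sara): max(-12, -4) = -4
n3.2 (Sara): max(11, -9, 0) = 11
n3 (Lin): min(-4, 11) = -4
n4.1 (Sara): max(15, 17, -3) = 17
n4.2 (Sara): max(-2, 7) = 7
n4.3 (Sara): max(7, 12) = 12
n4 (Lin): min(17, 7, 12) = 7
n0 (Sara): max(3, 16, -4, 7) = 16
At n0, Sara picks n2 (highest: 16).
At n2, Lin picks n2.2 (lowest: 16).
At n2.2, Sara picks n2.2.2 (highest: 16).
Terminal value 16.

n2.2.2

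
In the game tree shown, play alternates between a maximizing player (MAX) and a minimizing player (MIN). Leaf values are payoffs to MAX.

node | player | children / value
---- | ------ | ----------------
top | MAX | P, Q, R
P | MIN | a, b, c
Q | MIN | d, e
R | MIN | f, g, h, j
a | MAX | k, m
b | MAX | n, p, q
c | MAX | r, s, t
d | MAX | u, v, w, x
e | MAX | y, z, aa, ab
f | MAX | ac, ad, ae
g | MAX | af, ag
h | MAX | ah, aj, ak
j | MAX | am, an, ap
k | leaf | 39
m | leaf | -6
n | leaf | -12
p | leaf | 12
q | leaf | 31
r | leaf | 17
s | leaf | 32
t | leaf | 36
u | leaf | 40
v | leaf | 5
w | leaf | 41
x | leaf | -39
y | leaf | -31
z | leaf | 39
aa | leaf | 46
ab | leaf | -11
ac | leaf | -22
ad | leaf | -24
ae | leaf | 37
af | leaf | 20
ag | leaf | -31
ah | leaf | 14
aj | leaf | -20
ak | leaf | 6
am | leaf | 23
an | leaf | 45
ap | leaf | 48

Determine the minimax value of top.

a (MAX): max(39, -6) = 39
b (MAX): max(-12, 12, 31) = 31
c (MAX): max(17, 32, 36) = 36
P (MIN): min(39, 31, 36) = 31
d (MAX): max(40, 5, 41, -39) = 41
e (MAX): max(-31, 39, 46, -11) = 46
Q (MIN): min(41, 46) = 41
f (MAX): max(-22, -24, 37) = 37
g (MAX): max(20, -31) = 20
h (MAX): max(14, -20, 6) = 14
j (MAX): max(23, 45, 48) = 48
R (MIN): min(37, 20, 14, 48) = 14
top (MAX): max(31, 41, 14) = 41

41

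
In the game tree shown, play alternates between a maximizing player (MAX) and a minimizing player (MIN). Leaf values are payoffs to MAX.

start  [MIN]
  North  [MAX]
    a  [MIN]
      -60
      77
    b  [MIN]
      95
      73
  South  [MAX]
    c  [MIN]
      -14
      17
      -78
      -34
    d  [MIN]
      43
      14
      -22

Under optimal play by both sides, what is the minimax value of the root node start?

-22

a (MIN): min(-60, 77) = -60
b (MIN): min(95, 73) = 73
North (MAX): max(-60, 73) = 73
c (MIN): min(-14, 17, -78, -34) = -78
d (MIN): min(43, 14, -22) = -22
South (MAX): max(-78, -22) = -22
start (MIN): min(73, -22) = -22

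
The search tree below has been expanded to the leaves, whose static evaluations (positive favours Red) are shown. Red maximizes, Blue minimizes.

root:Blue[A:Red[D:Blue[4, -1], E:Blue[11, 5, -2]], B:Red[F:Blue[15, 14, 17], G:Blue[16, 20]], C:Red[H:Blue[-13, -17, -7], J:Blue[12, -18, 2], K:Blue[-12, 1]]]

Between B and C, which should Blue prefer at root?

C

F (Blue): min(15, 14, 17) = 14
G (Blue): min(16, 20) = 16
B (Red): max(14, 16) = 16
H (Blue): min(-13, -17, -7) = -17
J (Blue): min(12, -18, 2) = -18
K (Blue): min(-12, 1) = -12
C (Red): max(-17, -18, -12) = -12
Blue prefers the lower value; B=16, C=-12. C is better since -12 < 16.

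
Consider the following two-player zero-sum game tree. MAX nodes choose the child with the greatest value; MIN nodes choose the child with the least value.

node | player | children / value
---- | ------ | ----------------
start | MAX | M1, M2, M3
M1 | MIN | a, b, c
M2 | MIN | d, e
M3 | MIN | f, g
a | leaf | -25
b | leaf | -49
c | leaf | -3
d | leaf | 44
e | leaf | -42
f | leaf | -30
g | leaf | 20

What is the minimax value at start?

-30

M1 (MIN): min(-25, -49, -3) = -49
M2 (MIN): min(44, -42) = -42
M3 (MIN): min(-30, 20) = -30
start (MAX): max(-49, -42, -30) = -30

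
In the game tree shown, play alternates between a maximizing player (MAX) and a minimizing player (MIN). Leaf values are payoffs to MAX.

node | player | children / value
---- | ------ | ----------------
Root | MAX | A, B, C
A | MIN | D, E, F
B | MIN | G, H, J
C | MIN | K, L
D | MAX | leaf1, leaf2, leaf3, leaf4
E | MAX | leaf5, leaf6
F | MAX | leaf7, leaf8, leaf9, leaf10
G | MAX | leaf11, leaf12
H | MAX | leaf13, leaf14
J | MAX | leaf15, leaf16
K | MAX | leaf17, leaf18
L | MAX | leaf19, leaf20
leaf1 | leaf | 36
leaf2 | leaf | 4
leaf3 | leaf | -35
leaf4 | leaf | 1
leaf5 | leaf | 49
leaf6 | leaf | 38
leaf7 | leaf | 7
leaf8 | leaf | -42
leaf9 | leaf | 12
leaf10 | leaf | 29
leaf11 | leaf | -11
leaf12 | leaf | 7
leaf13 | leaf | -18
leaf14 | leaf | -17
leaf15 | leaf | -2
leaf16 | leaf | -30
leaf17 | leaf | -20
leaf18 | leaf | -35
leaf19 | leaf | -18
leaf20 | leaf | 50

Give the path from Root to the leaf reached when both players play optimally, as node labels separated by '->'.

Root -> A -> F -> leaf10

D (MAX): max(36, 4, -35, 1) = 36
E (MAX): max(49, 38) = 49
F (MAX): max(7, -42, 12, 29) = 29
A (MIN): min(36, 49, 29) = 29
G (MAX): max(-11, 7) = 7
H (MAX): max(-18, -17) = -17
J (MAX): max(-2, -30) = -2
B (MIN): min(7, -17, -2) = -17
K (MAX): max(-20, -35) = -20
L (MAX): max(-18, 50) = 50
C (MIN): min(-20, 50) = -20
Root (MAX): max(29, -17, -20) = 29
At Root, MAX picks A (highest: 29).
At A, MIN picks F (lowest: 29).
At F, MAX picks leaf10 (highest: 29).
Terminal value 29.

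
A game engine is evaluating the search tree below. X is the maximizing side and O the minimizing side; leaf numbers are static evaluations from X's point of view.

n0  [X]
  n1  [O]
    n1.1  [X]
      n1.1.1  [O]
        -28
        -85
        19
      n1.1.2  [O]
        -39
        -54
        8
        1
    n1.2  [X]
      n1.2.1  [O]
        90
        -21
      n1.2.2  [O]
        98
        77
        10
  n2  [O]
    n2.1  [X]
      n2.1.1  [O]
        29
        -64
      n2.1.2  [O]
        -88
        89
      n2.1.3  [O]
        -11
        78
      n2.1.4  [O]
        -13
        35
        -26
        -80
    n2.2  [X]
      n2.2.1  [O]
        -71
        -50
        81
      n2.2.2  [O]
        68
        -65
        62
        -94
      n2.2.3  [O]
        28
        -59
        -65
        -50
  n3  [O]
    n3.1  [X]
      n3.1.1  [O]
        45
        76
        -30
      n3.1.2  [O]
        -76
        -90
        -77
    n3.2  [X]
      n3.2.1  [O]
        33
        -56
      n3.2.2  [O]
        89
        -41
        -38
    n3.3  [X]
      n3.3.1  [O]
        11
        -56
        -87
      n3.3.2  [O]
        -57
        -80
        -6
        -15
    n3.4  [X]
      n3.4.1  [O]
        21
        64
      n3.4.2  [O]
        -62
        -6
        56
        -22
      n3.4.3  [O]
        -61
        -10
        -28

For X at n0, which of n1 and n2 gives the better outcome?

n1

n1.1.1 (O): min(-28, -85, 19) = -85
n1.1.2 (O): min(-39, -54, 8, 1) = -54
n1.1 (X): max(-85, -54) = -54
n1.2.1 (O): min(90, -21) = -21
n1.2.2 (O): min(98, 77, 10) = 10
n1.2 (X): max(-21, 10) = 10
n1 (O): min(-54, 10) = -54
n2.1.1 (O): min(29, -64) = -64
n2.1.2 (O): min(-88, 89) = -88
n2.1.3 (O): min(-11, 78) = -11
n2.1.4 (O): min(-13, 35, -26, -80) = -80
n2.1 (X): max(-64, -88, -11, -80) = -11
n2.2.1 (O): min(-71, -50, 81) = -71
n2.2.2 (O): min(68, -65, 62, -94) = -94
n2.2.3 (O): min(28, -59, -65, -50) = -65
n2.2 (X): max(-71, -94, -65) = -65
n2 (O): min(-11, -65) = -65
X prefers the higher value; n1=-54, n2=-65. n1 is better since -54 > -65.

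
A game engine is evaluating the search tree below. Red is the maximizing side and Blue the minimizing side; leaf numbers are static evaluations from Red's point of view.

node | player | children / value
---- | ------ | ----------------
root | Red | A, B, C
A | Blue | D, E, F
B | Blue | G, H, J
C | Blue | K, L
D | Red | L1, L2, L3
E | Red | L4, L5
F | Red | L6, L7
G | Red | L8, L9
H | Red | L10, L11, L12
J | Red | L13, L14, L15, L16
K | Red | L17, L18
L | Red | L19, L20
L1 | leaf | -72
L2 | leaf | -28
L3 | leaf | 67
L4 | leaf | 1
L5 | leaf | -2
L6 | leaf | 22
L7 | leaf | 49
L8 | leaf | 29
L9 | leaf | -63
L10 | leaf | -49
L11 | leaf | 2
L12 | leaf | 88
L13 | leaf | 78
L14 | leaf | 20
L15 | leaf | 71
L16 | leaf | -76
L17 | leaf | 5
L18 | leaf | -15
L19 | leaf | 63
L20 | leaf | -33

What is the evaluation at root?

29

D (Red): max(-72, -28, 67) = 67
E (Red): max(1, -2) = 1
F (Red): max(22, 49) = 49
A (Blue): min(67, 1, 49) = 1
G (Red): max(29, -63) = 29
H (Red): max(-49, 2, 88) = 88
J (Red): max(78, 20, 71, -76) = 78
B (Blue): min(29, 88, 78) = 29
K (Red): max(5, -15) = 5
L (Red): max(63, -33) = 63
C (Blue): min(5, 63) = 5
root (Red): max(1, 29, 5) = 29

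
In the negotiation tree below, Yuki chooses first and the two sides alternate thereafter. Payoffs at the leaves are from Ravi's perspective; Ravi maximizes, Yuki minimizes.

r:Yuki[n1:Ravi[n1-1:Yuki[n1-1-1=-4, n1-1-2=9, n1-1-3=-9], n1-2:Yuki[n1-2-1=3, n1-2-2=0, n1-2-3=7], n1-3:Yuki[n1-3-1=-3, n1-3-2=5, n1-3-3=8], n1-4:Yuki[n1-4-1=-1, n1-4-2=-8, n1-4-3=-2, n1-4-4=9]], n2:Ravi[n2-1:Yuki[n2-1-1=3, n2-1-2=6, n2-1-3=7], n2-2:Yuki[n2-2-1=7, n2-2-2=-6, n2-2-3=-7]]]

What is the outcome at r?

n1-1 (Yuki): min(-4, 9, -9) = -9
n1-2 (Yuki): min(3, 0, 7) = 0
n1-3 (Yuki): min(-3, 5, 8) = -3
n1-4 (Yuki): min(-1, -8, -2, 9) = -8
n1 (Ravi): max(-9, 0, -3, -8) = 0
n2-1 (Yuki): min(3, 6, 7) = 3
n2-2 (Yuki): min(7, -6, -7) = -7
n2 (Ravi): max(3, -7) = 3
r (Yuki): min(0, 3) = 0

0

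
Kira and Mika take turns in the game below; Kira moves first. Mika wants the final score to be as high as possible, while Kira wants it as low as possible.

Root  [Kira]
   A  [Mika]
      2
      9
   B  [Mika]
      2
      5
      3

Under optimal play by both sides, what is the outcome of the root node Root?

A (Mika): max(2, 9) = 9
B (Mika): max(2, 5, 3) = 5
Root (Kira): min(9, 5) = 5

5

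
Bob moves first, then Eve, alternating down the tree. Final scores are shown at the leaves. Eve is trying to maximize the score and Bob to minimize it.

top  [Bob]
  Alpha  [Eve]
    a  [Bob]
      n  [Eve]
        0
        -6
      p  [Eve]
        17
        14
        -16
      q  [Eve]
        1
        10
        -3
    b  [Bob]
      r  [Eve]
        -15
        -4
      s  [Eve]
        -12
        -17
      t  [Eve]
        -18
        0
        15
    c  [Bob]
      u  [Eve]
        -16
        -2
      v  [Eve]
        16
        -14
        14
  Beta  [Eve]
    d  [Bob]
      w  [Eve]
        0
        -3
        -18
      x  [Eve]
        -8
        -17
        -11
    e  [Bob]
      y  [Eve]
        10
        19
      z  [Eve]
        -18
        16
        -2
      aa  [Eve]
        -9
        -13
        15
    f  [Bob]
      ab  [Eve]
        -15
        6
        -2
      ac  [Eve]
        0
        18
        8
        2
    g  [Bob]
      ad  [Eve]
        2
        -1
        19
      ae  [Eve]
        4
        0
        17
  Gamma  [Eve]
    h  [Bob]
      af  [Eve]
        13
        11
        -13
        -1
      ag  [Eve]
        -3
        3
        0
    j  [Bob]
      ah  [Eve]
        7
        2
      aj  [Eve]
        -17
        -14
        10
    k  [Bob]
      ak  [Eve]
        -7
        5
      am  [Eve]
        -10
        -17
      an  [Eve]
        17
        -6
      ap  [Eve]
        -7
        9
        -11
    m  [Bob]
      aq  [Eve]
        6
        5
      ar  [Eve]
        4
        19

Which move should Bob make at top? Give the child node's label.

Alpha

n (Eve): max(0, -6) = 0
p (Eve): max(17, 14, -16) = 17
q (Eve): max(1, 10, -3) = 10
a (Bob): min(0, 17, 10) = 0
r (Eve): max(-15, -4) = -4
s (Eve): max(-12, -17) = -12
t (Eve): max(-18, 0, 15) = 15
b (Bob): min(-4, -12, 15) = -12
u (Eve): max(-16, -2) = -2
v (Eve): max(16, -14, 14) = 16
c (Bob): min(-2, 16) = -2
Alpha (Eve): max(0, -12, -2) = 0
w (Eve): max(0, -3, -18) = 0
x (Eve): max(-8, -17, -11) = -8
d (Bob): min(0, -8) = -8
y (Eve): max(10, 19) = 19
z (Eve): max(-18, 16, -2) = 16
aa (Eve): max(-9, -13, 15) = 15
e (Bob): min(19, 16, 15) = 15
ab (Eve): max(-15, 6, -2) = 6
ac (Eve): max(0, 18, 8, 2) = 18
f (Bob): min(6, 18) = 6
ad (Eve): max(2, -1, 19) = 19
ae (Eve): max(4, 0, 17) = 17
g (Bob): min(19, 17) = 17
Beta (Eve): max(-8, 15, 6, 17) = 17
af (Eve): max(13, 11, -13, -1) = 13
ag (Eve): max(-3, 3, 0) = 3
h (Bob): min(13, 3) = 3
ah (Eve): max(7, 2) = 7
aj (Eve): max(-17, -14, 10) = 10
j (Bob): min(7, 10) = 7
ak (Eve): max(-7, 5) = 5
am (Eve): max(-10, -17) = -10
an (Eve): max(17, -6) = 17
ap (Eve): max(-7, 9, -11) = 9
k (Bob): min(5, -10, 17, 9) = -10
aq (Eve): max(6, 5) = 6
ar (Eve): max(4, 19) = 19
m (Bob): min(6, 19) = 6
Gamma (Eve): max(3, 7, -10, 6) = 7
top (Bob): min(0, 17, 7) = 0
Bob at top wants the lowest of {Alpha=0, Beta=17, Gamma=7}, so chooses Alpha.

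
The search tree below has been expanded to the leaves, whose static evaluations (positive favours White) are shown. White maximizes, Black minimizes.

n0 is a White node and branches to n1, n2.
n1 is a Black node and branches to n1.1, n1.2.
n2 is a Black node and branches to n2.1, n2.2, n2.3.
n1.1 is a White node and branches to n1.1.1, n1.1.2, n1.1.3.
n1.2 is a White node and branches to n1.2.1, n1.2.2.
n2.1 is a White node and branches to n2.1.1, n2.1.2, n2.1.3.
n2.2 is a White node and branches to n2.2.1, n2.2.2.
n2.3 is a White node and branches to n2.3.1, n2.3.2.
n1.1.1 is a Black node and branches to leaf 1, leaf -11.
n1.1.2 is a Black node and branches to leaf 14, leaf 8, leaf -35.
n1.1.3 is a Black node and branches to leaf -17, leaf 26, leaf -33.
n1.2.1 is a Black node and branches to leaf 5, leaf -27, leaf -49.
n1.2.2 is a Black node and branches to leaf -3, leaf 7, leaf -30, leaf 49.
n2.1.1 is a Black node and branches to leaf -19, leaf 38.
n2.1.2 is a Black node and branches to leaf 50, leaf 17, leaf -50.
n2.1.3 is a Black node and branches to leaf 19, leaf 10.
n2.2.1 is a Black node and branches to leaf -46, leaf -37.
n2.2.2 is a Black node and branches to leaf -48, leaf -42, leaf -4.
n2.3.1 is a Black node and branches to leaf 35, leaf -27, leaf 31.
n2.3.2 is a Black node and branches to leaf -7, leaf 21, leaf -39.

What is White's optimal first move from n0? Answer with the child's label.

n1

n1.1.1 (Black): min(1, -11) = -11
n1.1.2 (Black): min(14, 8, -35) = -35
n1.1.3 (Black): min(-17, 26, -33) = -33
n1.1 (White): max(-11, -35, -33) = -11
n1.2.1 (Black): min(5, -27, -49) = -49
n1.2.2 (Black): min(-3, 7, -30, 49) = -30
n1.2 (White): max(-49, -30) = -30
n1 (Black): min(-11, -30) = -30
n2.1.1 (Black): min(-19, 38) = -19
n2.1.2 (Black): min(50, 17, -50) = -50
n2.1.3 (Black): min(19, 10) = 10
n2.1 (White): max(-19, -50, 10) = 10
n2.2.1 (Black): min(-46, -37) = -46
n2.2.2 (Black): min(-48, -42, -4) = -48
n2.2 (White): max(-46, -48) = -46
n2.3.1 (Black): min(35, -27, 31) = -27
n2.3.2 (Black): min(-7, 21, -39) = -39
n2.3 (White): max(-27, -39) = -27
n2 (Black): min(10, -46, -27) = -46
n0 (White): max(-30, -46) = -30
White at n0 wants the highest of {n1=-30, n2=-46}, so chooses n1.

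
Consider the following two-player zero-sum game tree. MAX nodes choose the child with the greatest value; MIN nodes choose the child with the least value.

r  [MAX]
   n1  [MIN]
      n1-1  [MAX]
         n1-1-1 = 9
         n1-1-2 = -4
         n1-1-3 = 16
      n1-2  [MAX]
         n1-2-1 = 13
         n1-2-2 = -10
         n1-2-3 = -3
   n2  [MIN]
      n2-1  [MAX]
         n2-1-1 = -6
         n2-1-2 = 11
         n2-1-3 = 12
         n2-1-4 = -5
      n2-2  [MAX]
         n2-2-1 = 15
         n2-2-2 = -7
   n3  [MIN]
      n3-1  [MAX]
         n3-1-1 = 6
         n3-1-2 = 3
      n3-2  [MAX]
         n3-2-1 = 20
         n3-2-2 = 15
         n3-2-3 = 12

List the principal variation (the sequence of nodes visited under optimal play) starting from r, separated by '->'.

n1-1 (MAX): max(9, -4, 16) = 16
n1-2 (MAX): max(13, -10, -3) = 13
n1 (MIN): min(16, 13) = 13
n2-1 (MAX): max(-6, 11, 12, -5) = 12
n2-2 (MAX): max(15, -7) = 15
n2 (MIN): min(12, 15) = 12
n3-1 (MAX): max(6, 3) = 6
n3-2 (MAX): max(20, 15, 12) = 20
n3 (MIN): min(6, 20) = 6
r (MAX): max(13, 12, 6) = 13
At r, MAX picks n1 (highest: 13).
At n1, MIN picks n1-2 (lowest: 13).
At n1-2, MAX picks n1-2-1 (highest: 13).
Terminal value 13.

r -> n1 -> n1-2 -> n1-2-1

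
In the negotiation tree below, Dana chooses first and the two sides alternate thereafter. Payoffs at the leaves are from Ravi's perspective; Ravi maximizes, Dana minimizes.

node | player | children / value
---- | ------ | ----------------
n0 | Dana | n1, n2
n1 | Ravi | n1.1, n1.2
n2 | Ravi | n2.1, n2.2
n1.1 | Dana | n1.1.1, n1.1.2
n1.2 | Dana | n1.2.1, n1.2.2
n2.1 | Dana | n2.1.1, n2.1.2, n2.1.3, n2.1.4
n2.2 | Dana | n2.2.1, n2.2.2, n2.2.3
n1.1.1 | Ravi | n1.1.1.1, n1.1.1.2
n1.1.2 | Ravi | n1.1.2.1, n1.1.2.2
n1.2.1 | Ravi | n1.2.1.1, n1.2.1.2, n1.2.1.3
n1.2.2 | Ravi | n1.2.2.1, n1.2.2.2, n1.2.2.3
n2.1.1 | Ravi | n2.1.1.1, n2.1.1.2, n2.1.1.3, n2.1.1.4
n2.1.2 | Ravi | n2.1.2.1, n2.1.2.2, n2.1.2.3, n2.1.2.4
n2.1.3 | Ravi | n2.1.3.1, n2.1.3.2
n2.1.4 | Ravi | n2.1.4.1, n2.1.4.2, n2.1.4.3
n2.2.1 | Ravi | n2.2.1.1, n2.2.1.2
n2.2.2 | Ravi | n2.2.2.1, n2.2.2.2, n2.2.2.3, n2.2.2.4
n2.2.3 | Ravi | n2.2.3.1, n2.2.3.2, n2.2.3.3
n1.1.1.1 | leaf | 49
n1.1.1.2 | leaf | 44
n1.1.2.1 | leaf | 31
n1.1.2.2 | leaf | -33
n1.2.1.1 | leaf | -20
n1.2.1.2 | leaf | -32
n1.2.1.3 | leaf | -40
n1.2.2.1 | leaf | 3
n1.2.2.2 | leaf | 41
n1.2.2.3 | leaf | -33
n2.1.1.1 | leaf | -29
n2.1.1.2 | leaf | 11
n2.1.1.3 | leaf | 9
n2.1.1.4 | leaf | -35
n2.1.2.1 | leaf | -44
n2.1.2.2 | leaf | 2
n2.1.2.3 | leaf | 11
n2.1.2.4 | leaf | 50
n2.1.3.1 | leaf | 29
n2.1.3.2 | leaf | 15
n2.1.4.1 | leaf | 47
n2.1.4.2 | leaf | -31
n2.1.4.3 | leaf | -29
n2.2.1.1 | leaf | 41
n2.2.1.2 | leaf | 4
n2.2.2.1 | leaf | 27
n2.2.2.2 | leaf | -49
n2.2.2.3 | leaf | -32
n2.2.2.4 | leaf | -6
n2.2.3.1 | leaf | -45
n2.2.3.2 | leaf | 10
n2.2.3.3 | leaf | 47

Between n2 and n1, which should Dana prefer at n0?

n2.1.1 (Ravi): max(-29, 11, 9, -35) = 11
n2.1.2 (Ravi): max(-44, 2, 11, 50) = 50
n2.1.3 (Ravi): max(29, 15) = 29
n2.1.4 (Ravi): max(47, -31, -29) = 47
n2.1 (Dana): min(11, 50, 29, 47) = 11
n2.2.1 (Ravi): max(41, 4) = 41
n2.2.2 (Ravi): max(27, -49, -32, -6) = 27
n2.2.3 (Ravi): max(-45, 10, 47) = 47
n2.2 (Dana): min(41, 27, 47) = 27
n2 (Ravi): max(11, 27) = 27
n1.1.1 (Ravi): max(49, 44) = 49
n1.1.2 (Ravi): max(31, -33) = 31
n1.1 (Dana): min(49, 31) = 31
n1.2.1 (Ravi): max(-20, -32, -40) = -20
n1.2.2 (Ravi): max(3, 41, -33) = 41
n1.2 (Dana): min(-20, 41) = -20
n1 (Ravi): max(31, -20) = 31
Dana prefers the lower value; n2=27, n1=31. n2 is better since 27 < 31.

n2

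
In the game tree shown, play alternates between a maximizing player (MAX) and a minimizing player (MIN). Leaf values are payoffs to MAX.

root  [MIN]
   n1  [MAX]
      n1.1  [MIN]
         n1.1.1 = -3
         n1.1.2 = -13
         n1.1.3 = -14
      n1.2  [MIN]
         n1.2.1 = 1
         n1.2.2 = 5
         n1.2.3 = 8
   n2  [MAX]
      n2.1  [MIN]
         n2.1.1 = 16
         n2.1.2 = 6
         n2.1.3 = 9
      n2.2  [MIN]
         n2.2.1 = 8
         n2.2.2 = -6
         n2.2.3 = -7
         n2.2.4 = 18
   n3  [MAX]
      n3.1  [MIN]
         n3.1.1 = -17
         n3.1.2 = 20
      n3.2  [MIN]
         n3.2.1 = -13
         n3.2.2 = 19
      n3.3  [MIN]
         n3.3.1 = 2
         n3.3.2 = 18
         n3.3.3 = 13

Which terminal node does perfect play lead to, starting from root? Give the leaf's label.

n1.2.1

n1.1 (MIN): min(-3, -13, -14) = -14
n1.2 (MIN): min(1, 5, 8) = 1
n1 (MAX): max(-14, 1) = 1
n2.1 (MIN): min(16, 6, 9) = 6
n2.2 (MIN): min(8, -6, -7, 18) = -7
n2 (MAX): max(6, -7) = 6
n3.1 (MIN): min(-17, 20) = -17
n3.2 (MIN): min(-13, 19) = -13
n3.3 (MIN): min(2, 18, 13) = 2
n3 (MAX): max(-17, -13, 2) = 2
root (MIN): min(1, 6, 2) = 1
At root, MIN picks n1 (lowest: 1).
At n1, MAX picks n1.2 (highest: 1).
At n1.2, MIN picks n1.2.1 (lowest: 1).
Terminal value 1.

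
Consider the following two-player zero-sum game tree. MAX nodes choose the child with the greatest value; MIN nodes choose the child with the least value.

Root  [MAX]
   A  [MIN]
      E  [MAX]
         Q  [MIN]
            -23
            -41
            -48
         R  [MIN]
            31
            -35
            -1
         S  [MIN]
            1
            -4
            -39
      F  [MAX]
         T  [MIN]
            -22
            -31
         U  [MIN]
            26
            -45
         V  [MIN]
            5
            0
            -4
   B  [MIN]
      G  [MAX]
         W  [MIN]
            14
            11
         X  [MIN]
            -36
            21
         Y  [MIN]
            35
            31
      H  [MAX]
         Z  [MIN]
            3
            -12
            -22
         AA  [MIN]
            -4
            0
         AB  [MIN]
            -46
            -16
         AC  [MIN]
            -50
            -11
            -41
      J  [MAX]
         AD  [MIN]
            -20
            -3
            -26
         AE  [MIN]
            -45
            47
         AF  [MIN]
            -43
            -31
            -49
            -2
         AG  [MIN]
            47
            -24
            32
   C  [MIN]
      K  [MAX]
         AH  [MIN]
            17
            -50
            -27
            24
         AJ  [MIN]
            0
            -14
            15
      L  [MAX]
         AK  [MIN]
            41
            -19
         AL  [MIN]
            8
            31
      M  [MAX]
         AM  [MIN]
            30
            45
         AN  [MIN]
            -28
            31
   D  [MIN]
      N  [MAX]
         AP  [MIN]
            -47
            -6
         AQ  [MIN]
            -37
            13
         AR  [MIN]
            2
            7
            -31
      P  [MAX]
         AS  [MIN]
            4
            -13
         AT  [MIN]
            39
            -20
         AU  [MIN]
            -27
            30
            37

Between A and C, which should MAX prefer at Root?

Q (MIN): min(-23, -41, -48) = -48
R (MIN): min(31, -35, -1) = -35
S (MIN): min(1, -4, -39) = -39
E (MAX): max(-48, -35, -39) = -35
T (MIN): min(-22, -31) = -31
U (MIN): min(26, -45) = -45
V (MIN): min(5, 0, -4) = -4
F (MAX): max(-31, -45, -4) = -4
A (MIN): min(-35, -4) = -35
AH (MIN): min(17, -50, -27, 24) = -50
AJ (MIN): min(0, -14, 15) = -14
K (MAX): max(-50, -14) = -14
AK (MIN): min(41, -19) = -19
AL (MIN): min(8, 31) = 8
L (MAX): max(-19, 8) = 8
AM (MIN): min(30, 45) = 30
AN (MIN): min(-28, 31) = -28
M (MAX): max(30, -28) = 30
C (MIN): min(-14, 8, 30) = -14
MAX prefers the higher value; A=-35, C=-14. C is better since -14 > -35.

C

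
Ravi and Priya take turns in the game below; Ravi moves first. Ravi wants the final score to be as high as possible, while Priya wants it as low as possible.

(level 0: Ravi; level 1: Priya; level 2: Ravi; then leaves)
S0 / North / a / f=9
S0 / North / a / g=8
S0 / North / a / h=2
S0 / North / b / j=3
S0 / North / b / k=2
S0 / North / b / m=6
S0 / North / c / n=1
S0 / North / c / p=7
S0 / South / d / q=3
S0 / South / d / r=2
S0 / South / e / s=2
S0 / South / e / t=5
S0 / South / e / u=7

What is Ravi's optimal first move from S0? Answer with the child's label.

North

a (Ravi): max(9, 8, 2) = 9
b (Ravi): max(3, 2, 6) = 6
c (Ravi): max(1, 7) = 7
North (Priya): min(9, 6, 7) = 6
d (Ravi): max(3, 2) = 3
e (Ravi): max(2, 5, 7) = 7
South (Priya): min(3, 7) = 3
S0 (Ravi): max(6, 3) = 6
Ravi at S0 wants the highest of {North=6, South=3}, so chooses North.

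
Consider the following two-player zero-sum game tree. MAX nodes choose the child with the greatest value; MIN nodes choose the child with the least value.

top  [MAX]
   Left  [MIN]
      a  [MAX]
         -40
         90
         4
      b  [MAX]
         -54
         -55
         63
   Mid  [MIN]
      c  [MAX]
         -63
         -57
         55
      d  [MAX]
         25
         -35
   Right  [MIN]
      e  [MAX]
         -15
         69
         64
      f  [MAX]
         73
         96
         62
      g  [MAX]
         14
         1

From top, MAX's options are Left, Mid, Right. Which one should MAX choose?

Left

a (MAX): max(-40, 90, 4) = 90
b (MAX): max(-54, -55, 63) = 63
Left (MIN): min(90, 63) = 63
c (MAX): max(-63, -57, 55) = 55
d (MAX): max(25, -35) = 25
Mid (MIN): min(55, 25) = 25
e (MAX): max(-15, 69, 64) = 69
f (MAX): max(73, 96, 62) = 96
g (MAX): max(14, 1) = 14
Right (MIN): min(69, 96, 14) = 14
top (MAX): max(63, 25, 14) = 63
MAX at top wants the highest of {Left=63, Mid=25, Right=14}, so chooses Left.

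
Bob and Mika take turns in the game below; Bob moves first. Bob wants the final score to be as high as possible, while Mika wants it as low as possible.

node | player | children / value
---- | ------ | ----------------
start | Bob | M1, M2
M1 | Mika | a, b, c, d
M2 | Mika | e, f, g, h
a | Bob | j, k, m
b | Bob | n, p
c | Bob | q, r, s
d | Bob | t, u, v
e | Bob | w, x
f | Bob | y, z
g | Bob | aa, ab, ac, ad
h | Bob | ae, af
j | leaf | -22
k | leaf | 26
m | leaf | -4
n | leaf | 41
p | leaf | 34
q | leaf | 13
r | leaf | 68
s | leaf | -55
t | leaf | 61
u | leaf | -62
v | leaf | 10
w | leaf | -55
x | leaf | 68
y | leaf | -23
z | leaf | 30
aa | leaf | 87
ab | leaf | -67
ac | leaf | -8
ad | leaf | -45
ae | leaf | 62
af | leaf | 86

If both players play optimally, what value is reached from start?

30

a (Bob): max(-22, 26, -4) = 26
b (Bob): max(41, 34) = 41
c (Bob): max(13, 68, -55) = 68
d (Bob): max(61, -62, 10) = 61
M1 (Mika): min(26, 41, 68, 61) = 26
e (Bob): max(-55, 68) = 68
f (Bob): max(-23, 30) = 30
g (Bob): max(87, -67, -8, -45) = 87
h (Bob): max(62, 86) = 86
M2 (Mika): min(68, 30, 87, 86) = 30
start (Bob): max(26, 30) = 30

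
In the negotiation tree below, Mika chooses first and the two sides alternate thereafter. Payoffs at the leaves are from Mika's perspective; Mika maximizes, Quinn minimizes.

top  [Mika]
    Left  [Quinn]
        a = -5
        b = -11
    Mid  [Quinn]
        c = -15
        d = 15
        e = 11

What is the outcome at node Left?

-11

Left (Quinn): min(-5, -11) = -11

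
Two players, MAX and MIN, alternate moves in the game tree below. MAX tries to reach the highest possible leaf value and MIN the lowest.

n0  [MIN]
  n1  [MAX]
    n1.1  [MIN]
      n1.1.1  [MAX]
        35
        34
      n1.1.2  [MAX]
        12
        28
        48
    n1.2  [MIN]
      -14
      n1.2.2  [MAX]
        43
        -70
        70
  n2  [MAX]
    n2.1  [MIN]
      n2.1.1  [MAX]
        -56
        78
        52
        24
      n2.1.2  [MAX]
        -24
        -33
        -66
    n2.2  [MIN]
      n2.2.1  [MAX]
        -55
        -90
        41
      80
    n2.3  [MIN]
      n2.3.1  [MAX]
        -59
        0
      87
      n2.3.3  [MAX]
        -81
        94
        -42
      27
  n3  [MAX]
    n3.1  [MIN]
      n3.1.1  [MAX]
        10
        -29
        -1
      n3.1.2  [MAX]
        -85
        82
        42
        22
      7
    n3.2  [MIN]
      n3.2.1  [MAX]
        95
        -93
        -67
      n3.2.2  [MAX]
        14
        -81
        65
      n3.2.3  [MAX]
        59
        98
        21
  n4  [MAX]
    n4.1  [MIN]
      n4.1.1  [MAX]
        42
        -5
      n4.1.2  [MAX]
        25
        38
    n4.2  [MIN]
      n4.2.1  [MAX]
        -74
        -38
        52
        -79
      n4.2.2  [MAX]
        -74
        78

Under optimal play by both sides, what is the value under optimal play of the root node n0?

n1.1.1 (MAX): max(35, 34) = 35
n1.1.2 (MAX): max(12, 28, 48) = 48
n1.1 (MIN): min(35, 48) = 35
n1.2.2 (MAX): max(43, -70, 70) = 70
n1.2 (MIN): min(-14, 70) = -14
n1 (MAX): max(35, -14) = 35
n2.1.1 (MAX): max(-56, 78, 52, 24) = 78
n2.1.2 (MAX): max(-24, -33, -66) = -24
n2.1 (MIN): min(78, -24) = -24
n2.2.1 (MAX): max(-55, -90, 41) = 41
n2.2 (MIN): min(41, 80) = 41
n2.3.1 (MAX): max(-59, 0) = 0
n2.3.3 (MAX): max(-81, 94, -42) = 94
n2.3 (MIN): min(0, 87, 94, 27) = 0
n2 (MAX): max(-24, 41, 0) = 41
n3.1.1 (MAX): max(10, -29, -1) = 10
n3.1.2 (MAX): max(-85, 82, 42, 22) = 82
n3.1 (MIN): min(10, 82, 7) = 7
n3.2.1 (MAX): max(95, -93, -67) = 95
n3.2.2 (MAX): max(14, -81, 65) = 65
n3.2.3 (MAX): max(59, 98, 21) = 98
n3.2 (MIN): min(95, 65, 98) = 65
n3 (MAX): max(7, 65) = 65
n4.1.1 (MAX): max(42, -5) = 42
n4.1.2 (MAX): max(25, 38) = 38
n4.1 (MIN): min(42, 38) = 38
n4.2.1 (MAX): max(-74, -38, 52, -79) = 52
n4.2.2 (MAX): max(-74, 78) = 78
n4.2 (MIN): min(52, 78) = 52
n4 (MAX): max(38, 52) = 52
n0 (MIN): min(35, 41, 65, 52) = 35

35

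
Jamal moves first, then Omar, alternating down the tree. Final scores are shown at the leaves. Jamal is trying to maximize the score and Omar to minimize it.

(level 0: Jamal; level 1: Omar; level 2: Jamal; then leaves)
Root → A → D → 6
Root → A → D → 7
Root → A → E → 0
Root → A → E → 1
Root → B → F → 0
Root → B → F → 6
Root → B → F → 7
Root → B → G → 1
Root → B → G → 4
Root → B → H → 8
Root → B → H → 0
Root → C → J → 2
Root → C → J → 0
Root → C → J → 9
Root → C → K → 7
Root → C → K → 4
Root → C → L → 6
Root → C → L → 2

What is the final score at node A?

D (Jamal): max(6, 7) = 7
E (Jamal): max(0, 1) = 1
A (Omar): min(7, 1) = 1

1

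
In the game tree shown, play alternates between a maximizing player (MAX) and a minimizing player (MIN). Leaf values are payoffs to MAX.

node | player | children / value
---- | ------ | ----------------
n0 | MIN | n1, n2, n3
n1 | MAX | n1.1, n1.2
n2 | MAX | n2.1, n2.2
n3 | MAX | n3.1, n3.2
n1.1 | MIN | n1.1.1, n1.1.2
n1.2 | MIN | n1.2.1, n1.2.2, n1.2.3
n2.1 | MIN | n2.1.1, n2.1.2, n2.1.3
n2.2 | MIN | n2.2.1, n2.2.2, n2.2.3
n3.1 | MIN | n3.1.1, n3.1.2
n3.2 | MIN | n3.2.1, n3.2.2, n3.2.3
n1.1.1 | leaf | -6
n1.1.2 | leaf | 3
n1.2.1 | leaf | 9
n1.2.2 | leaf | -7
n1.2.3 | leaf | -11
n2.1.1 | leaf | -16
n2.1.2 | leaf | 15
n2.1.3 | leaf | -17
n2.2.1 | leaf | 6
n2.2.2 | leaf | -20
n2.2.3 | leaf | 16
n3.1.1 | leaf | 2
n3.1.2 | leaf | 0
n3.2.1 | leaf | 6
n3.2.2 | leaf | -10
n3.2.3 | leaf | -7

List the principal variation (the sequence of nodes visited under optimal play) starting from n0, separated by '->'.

n1.1 (MIN): min(-6, 3) = -6
n1.2 (MIN): min(9, -7, -11) = -11
n1 (MAX): max(-6, -11) = -6
n2.1 (MIN): min(-16, 15, -17) = -17
n2.2 (MIN): min(6, -20, 16) = -20
n2 (MAX): max(-17, -20) = -17
n3.1 (MIN): min(2, 0) = 0
n3.2 (MIN): min(6, -10, -7) = -10
n3 (MAX): max(0, -10) = 0
n0 (MIN): min(-6, -17, 0) = -17
At n0, MIN picks n2 (lowest: -17).
At n2, MAX picks n2.1 (highest: -17).
At n2.1, MIN picks n2.1.3 (lowest: -17).
Terminal value -17.

n0 -> n2 -> n2.1 -> n2.1.3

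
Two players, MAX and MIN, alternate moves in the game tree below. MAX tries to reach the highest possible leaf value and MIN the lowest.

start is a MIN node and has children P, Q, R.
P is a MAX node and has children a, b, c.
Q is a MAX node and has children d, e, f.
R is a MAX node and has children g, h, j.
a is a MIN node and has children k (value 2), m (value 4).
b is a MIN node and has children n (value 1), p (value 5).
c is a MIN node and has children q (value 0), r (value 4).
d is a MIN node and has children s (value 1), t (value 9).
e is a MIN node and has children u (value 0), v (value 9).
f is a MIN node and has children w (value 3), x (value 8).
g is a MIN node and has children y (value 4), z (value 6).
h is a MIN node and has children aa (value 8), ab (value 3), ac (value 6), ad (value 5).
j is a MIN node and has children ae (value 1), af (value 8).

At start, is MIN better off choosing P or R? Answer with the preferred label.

a (MIN): min(2, 4) = 2
b (MIN): min(1, 5) = 1
c (MIN): min(0, 4) = 0
P (MAX): max(2, 1, 0) = 2
g (MIN): min(4, 6) = 4
h (MIN): min(8, 3, 6, 5) = 3
j (MIN): min(1, 8) = 1
R (MAX): max(4, 3, 1) = 4
MIN prefers the lower value; P=2, R=4. P is better since 2 < 4.

P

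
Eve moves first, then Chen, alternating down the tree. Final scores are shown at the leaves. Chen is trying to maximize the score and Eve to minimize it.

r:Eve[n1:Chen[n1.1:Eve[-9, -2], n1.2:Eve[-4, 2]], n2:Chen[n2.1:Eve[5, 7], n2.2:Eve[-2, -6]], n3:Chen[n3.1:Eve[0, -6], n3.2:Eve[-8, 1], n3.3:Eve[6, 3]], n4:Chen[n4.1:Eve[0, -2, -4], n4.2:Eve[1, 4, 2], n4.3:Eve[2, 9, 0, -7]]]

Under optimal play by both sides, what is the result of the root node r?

n1.1 (Eve): min(-9, -2) = -9
n1.2 (Eve): min(-4, 2) = -4
n1 (Chen): max(-9, -4) = -4
n2.1 (Eve): min(5, 7) = 5
n2.2 (Eve): min(-2, -6) = -6
n2 (Chen): max(5, -6) = 5
n3.1 (Eve): min(0, -6) = -6
n3.2 (Eve): min(-8, 1) = -8
n3.3 (Eve): min(6, 3) = 3
n3 (Chen): max(-6, -8, 3) = 3
n4.1 (Eve): min(0, -2, -4) = -4
n4.2 (Eve): min(1, 4, 2) = 1
n4.3 (Eve): min(2, 9, 0, -7) = -7
n4 (Chen): max(-4, 1, -7) = 1
r (Eve): min(-4, 5, 3, 1) = -4

-4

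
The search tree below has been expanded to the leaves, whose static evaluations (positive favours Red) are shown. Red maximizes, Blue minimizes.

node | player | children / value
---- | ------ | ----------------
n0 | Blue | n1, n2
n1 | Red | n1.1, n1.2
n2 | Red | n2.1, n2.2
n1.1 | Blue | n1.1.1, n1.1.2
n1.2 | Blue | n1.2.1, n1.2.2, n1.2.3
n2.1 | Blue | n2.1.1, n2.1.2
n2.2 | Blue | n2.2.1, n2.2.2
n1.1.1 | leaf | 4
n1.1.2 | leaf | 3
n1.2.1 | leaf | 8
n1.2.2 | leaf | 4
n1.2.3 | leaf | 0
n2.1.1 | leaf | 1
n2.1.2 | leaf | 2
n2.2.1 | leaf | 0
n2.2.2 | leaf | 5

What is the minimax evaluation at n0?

n1.1 (Blue): min(4, 3) = 3
n1.2 (Blue): min(8, 4, 0) = 0
n1 (Red): max(3, 0) = 3
n2.1 (Blue): min(1, 2) = 1
n2.2 (Blue): min(0, 5) = 0
n2 (Red): max(1, 0) = 1
n0 (Blue): min(3, 1) = 1

1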